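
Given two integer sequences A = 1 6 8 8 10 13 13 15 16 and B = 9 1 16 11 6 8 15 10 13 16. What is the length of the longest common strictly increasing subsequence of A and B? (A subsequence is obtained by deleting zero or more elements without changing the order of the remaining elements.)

A longest common strictly increasing subsequence is 1, 6, 8, 10, 13, 16 (length 6); it appears in order in both A and B, and no longer such subsequence exists.

6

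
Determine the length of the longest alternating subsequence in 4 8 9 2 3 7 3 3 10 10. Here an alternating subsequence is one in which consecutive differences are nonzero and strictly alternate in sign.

6

Track the best alternating length ending on an up-step vs a down-step at each position: up/down = 1/1, 2/1, 2/1, 1/3, 4/3, 4/3, 4/5, 4/5, 6/1, 6/1.
The maximum over both is 6; one such subsequence is 4, 8, 2, 7, 3, 10.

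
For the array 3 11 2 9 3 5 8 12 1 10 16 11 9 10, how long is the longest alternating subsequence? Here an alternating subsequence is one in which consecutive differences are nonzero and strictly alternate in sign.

10

Track the best alternating length ending on an up-step vs a down-step at each position: up/down = 1/1, 2/1, 1/3, 4/3, 4/5, 6/5, 6/5, 6/1, 1/7, 8/7, 8/1, 8/9, 8/9, 10/9.
The maximum over both is 10; one such subsequence is 3, 11, 2, 9, 3, 5, 1, 10, 9, 10.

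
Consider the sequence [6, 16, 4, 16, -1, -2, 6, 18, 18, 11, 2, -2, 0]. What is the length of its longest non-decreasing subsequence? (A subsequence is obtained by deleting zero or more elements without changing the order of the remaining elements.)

Scanning left to right, the best length ending at each element is: 6→1, 16→2, 4→1, 16→3, -1→1, -2→1, 6→2, 18→4, 18→5, 11→3, 2→2, -2→2, 0→3.
So the longest non-decreasing subsequence has length 5, e.g. 6, 16, 16, 18, 18.

5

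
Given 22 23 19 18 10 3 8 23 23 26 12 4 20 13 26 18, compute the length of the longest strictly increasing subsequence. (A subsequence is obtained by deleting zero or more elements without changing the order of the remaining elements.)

One longest increasing subsequence is 3, 8, 12, 20, 26 (positions 6,7,11,13,15), of length 5; no longer one exists.

5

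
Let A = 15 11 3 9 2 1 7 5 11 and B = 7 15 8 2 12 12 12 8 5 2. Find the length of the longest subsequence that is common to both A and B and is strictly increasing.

For each value that appears in both, track the longest common increasing run ending there.
The best achievable length is 2; one witness is 2, 5 (A-positions 5,8, B-positions 4,9).

2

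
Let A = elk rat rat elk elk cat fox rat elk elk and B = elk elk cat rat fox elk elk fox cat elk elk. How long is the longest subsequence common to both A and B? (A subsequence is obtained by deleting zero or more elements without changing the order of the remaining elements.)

Backtracking the LCS table gives one alignment: elk (A1,B2) → rat (A2,B4) → elk (A4,B6) → elk (A5,B7) → cat (A6,B9) → elk (A9,B10) → elk (A10,B11).
So the longest common subsequence has length 7.

7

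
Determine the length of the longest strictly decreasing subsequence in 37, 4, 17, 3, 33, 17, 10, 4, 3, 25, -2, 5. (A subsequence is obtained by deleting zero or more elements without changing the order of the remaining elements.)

Scanning left to right, the best length ending at each element is: 37→1, 4→2, 17→2, 3→3, 33→2, 17→3, 10→4, 4→5, 3→6, 25→3, -2→7, 5→5.
So the longest decreasing subsequence has length 7, e.g. 37, 33, 17, 10, 4, 3, -2.

7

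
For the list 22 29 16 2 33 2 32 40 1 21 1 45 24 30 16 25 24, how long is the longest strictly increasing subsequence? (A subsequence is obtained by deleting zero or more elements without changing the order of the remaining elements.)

5

Let dp[i] be the longest increasing subsequence ending at position i. Then dp = [1, 2, 1, 1, 3, 1, 3, 4, 1, 2, 1, 5, 3, 4, 2, 4, 3].
The maximum is 5; one witness is 22, 29, 33, 40, 45 at positions 1,2,5,8,12.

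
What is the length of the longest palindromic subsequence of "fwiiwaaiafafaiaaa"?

11

One longest palindromic subsequence is aaiafafaiaa (positions 6,7,8,9,10,11,12,13,14,16,17); it reads the same forward and backward, and the interval DP gives dp[1][17] = 11.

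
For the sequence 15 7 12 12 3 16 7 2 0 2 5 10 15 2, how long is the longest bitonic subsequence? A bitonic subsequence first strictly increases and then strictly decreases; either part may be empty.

Let inc[i] be the LIS ending at i and dec[i] the longest strictly decreasing subsequence starting at i. inc = [1, 1, 2, 2, 1, 3, 2, 1, 1, 2, 3, 4, 5, 2], dec = [5, 4, 4, 4, 3, 4, 3, 2, 1, 1, 2, 2, 2, 1].
max_i inc[i]+dec[i]−1 = 6, with one witness 7, 12, 16, 7, 5, 2.

6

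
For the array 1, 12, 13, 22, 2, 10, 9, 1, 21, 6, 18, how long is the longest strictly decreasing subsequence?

One longest decreasing subsequence is 12, 10, 9, 1 (positions 2,6,7,8), of length 4; no longer one exists.

4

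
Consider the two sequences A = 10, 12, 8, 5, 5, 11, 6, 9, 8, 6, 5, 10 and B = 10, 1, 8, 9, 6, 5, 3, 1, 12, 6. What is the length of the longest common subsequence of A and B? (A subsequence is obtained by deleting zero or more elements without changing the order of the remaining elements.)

5

A longest common subsequence is 10, 8, 9, 6, 5 (length 5); the LCS DP confirms no longer common subsequence exists.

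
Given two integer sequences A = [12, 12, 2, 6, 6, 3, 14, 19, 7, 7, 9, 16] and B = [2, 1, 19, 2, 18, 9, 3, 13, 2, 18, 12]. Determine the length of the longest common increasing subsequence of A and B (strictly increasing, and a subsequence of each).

2

A longest common strictly increasing subsequence is 2, 19 (length 2); it appears in order in both A and B, and no longer such subsequence exists.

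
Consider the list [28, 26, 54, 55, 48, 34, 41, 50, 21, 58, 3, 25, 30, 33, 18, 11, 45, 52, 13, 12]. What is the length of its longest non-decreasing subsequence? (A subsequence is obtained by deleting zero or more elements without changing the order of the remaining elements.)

One longest non-decreasing subsequence is 21, 25, 30, 33, 45, 52 (positions 9,12,13,14,17,18), of length 6; no longer one exists.

6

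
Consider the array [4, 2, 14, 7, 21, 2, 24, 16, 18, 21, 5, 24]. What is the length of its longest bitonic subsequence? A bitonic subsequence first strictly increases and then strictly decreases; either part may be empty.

One longest bitonic subsequence is 4, 14, 21, 24, 21, 5 (positions 1,3,5,7,10,11): it rises to 24 then falls. Length 6 is optimal.

6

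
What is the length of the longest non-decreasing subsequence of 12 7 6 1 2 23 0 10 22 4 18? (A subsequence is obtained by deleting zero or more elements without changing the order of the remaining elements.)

Scanning left to right, the best length ending at each element is: 12→1, 7→1, 6→1, 1→1, 2→2, 23→3, 0→1, 10→3, 22→4, 4→3, 18→4.
So the longest non-decreasing subsequence has length 4, e.g. 1, 2, 10, 22.

4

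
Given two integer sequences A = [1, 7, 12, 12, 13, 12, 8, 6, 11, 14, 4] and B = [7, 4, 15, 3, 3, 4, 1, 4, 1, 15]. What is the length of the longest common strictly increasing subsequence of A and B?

A longest common strictly increasing subsequence is 1, 4 (length 2); it appears in order in both A and B, and no longer such subsequence exists.

2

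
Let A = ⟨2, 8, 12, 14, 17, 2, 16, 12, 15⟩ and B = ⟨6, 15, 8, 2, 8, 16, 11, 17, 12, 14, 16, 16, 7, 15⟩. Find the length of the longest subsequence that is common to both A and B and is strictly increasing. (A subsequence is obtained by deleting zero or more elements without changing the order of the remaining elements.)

A longest common strictly increasing subsequence is 2, 8, 12, 14, 16 (length 5); it appears in order in both A and B, and no longer such subsequence exists.

5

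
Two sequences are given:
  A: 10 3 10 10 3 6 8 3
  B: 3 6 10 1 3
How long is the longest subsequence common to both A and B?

Backtracking the LCS table gives one alignment: 3 (A2,B1) → 10 (A3,B3) → 3 (A8,B5).
So the longest common subsequence has length 3.

3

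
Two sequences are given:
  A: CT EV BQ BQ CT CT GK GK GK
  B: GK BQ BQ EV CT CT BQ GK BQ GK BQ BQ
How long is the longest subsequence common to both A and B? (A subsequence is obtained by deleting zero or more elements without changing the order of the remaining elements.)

Backtracking the LCS table gives one alignment: BQ (A3,B2) → BQ (A4,B3) → CT (A5,B5) → CT (A6,B6) → GK (A7,B8) → GK (A8,B10).
So the longest common subsequence has length 6.

6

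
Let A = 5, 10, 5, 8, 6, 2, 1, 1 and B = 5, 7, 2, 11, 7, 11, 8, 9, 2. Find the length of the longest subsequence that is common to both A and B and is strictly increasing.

2

For each value that appears in both, track the longest common increasing run ending there.
The best achievable length is 2; one witness is 5, 8 (A-positions 1,4, B-positions 1,7).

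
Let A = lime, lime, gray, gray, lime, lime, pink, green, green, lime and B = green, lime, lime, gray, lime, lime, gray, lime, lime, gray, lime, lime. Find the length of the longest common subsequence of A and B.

Backtracking the LCS table gives one alignment: lime (A1,B2) → lime (A2,B3) → gray (A3,B4) → gray (A4,B7) → lime (A5,B9) → lime (A6,B11) → lime (A10,B12).
So the longest common subsequence has length 7.

7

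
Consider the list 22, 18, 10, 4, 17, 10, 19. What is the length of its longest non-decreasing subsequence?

3

One longest non-decreasing subsequence is 10, 17, 19 (positions 3,5,7), of length 3; no longer one exists.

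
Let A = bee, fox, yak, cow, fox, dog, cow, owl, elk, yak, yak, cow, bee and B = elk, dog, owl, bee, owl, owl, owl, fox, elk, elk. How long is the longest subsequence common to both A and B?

3

Backtracking the LCS table gives one alignment: bee (A1,B4) → fox (A2,B8) → elk (A9,B10).
So the longest common subsequence has length 3.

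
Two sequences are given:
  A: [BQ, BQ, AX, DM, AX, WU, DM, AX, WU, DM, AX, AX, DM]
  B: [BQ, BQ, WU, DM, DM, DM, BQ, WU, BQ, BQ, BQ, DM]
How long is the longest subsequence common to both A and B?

6

Backtracking the LCS table gives one alignment: BQ (A1,B1) → BQ (A2,B2) → DM (A4,B5) → DM (A7,B6) → WU (A9,B8) → DM (A13,B12).
So the longest common subsequence has length 6.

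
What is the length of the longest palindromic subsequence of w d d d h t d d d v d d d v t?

9

One longest palindromic subsequence is tdddvdddt (positions 6,7,8,9,10,11,12,13,15); it reads the same forward and backward, and the interval DP gives dp[1][15] = 9.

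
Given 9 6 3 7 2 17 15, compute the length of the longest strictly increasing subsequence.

3

Let dp[i] be the longest increasing subsequence ending at position i. Then dp = [1, 1, 1, 2, 1, 3, 3].
The maximum is 3; one witness is 6, 7, 17 at positions 2,4,6.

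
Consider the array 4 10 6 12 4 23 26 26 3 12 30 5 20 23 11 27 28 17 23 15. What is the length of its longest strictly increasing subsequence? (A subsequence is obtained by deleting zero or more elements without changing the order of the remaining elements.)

Scanning left to right, the best length ending at each element is: 4→1, 10→2, 6→2, 12→3, 4→1, 23→4, 26→5, 26→5, 3→1, 12→3, 30→6, 5→2, 20→4, 23→5, 11→3, 27→6, 28→7, 17→4, 23→5, 15→4.
So the longest increasing subsequence has length 7, e.g. 4, 10, 12, 23, 26, 27, 28.

7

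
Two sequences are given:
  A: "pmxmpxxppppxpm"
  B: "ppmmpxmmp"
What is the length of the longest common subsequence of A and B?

6

Backtracking the LCS table gives one alignment: p (A1,B2) → m (A2,B3) → m (A4,B4) → p (A5,B5) → x (A6,B6) → p (A13,B9).
So the longest common subsequence has length 6.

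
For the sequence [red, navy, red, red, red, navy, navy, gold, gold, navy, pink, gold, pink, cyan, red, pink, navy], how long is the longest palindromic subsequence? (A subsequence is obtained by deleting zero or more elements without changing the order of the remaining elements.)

One longest palindromic subsequence is navy red navy gold gold navy red navy (positions 2,5,7,8,9,10,15,17); it reads the same forward and backward, and the interval DP gives dp[1][17] = 8.

8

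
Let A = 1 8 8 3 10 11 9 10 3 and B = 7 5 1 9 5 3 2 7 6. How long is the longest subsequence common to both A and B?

A longest common subsequence is 1, 9, 3 (length 3); the LCS DP confirms no longer common subsequence exists.

3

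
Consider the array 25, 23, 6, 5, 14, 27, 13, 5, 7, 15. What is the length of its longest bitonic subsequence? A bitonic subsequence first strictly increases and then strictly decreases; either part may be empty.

Let inc[i] be the LIS ending at i and dec[i] the longest strictly decreasing subsequence starting at i. inc = [1, 1, 1, 1, 2, 3, 2, 1, 2, 3], dec = [5, 4, 2, 1, 3, 3, 2, 1, 1, 1].
max_i inc[i]+dec[i]−1 = 5, with one witness 25, 23, 14, 13, 7.

5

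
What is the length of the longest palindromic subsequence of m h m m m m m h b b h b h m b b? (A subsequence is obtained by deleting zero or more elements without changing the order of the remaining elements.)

One longest palindromic subsequence is mhmmmmmhm (positions 1,2,3,4,5,6,7,13,14); it reads the same forward and backward, and the interval DP gives dp[1][16] = 9.

9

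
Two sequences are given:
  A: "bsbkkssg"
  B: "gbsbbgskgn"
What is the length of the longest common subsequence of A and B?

5

Backtracking the LCS table gives one alignment: b (A1,B2) → s (A2,B3) → b (A3,B5) → k (A5,B8) → g (A8,B9).
So the longest common subsequence has length 5.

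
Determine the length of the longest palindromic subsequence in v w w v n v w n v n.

One longest palindromic subsequence is vwvnvwv (positions 1,3,4,5,6,7,9); it reads the same forward and backward, and the interval DP gives dp[1][10] = 7.

7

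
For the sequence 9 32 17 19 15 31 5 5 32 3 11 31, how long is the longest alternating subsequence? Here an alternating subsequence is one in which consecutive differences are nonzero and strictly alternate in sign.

10

Track the best alternating length ending on an up-step vs a down-step at each position: up/down = 1/1, 2/1, 2/3, 4/3, 2/5, 6/3, 1/7, 1/7, 8/1, 1/9, 10/9, 10/9.
The maximum over both is 10; one such subsequence is 9, 32, 17, 19, 15, 31, 5, 32, 3, 11.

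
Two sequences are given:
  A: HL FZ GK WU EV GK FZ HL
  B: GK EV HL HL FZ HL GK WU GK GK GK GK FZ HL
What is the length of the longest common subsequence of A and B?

7

A longest common subsequence is HL, FZ, GK, WU, GK, FZ, HL (length 7); the LCS DP confirms no longer common subsequence exists.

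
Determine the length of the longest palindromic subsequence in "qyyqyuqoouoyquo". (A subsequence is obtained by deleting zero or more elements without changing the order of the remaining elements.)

8

One longest palindromic subsequence is qyuoouyq (positions 4,5,6,8,9,10,12,13); it reads the same forward and backward, and the interval DP gives dp[1][15] = 8.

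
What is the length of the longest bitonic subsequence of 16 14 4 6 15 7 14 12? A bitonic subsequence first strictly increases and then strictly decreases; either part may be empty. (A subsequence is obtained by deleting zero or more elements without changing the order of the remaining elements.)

One longest bitonic subsequence is 4, 6, 15, 14, 12 (positions 3,4,5,7,8): it rises to 15 then falls. Length 5 is optimal.

5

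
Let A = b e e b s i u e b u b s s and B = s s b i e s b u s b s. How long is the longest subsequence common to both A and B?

Backtracking the LCS table gives one alignment: b (A1,B3) → e (A3,B5) → s (A5,B6) → b (A9,B7) → u (A10,B8) → b (A11,B10) → s (A13,B11).
So the longest common subsequence has length 7.

7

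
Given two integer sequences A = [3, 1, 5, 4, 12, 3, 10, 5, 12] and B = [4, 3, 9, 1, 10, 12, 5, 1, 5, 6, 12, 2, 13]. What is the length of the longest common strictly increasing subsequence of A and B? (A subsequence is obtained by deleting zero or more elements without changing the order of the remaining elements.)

3

A longest common strictly increasing subsequence is 4, 10, 12 (length 3); it appears in order in both A and B, and no longer such subsequence exists.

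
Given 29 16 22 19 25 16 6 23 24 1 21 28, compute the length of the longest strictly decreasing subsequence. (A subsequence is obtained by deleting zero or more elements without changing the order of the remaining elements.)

Scanning left to right, the best length ending at each element is: 29→1, 16→2, 22→2, 19→3, 25→2, 16→4, 6→5, 23→3, 24→3, 1→6, 21→4, 28→2.
So the longest decreasing subsequence has length 6, e.g. 29, 22, 19, 16, 6, 1.

6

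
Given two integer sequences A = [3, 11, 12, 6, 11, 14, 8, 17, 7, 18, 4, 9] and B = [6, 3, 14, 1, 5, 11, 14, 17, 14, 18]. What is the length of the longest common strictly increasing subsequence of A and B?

5

For each value that appears in both, track the longest common increasing run ending there.
The best achievable length is 5; one witness is 3, 11, 14, 17, 18 (A-positions 1,2,6,8,10, B-positions 2,6,7,8,10).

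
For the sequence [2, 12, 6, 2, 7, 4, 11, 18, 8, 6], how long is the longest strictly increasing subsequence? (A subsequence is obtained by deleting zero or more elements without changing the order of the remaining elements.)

Let dp[i] be the longest increasing subsequence ending at position i. Then dp = [1, 2, 2, 1, 3, 2, 4, 5, 4, 3].
The maximum is 5; one witness is 2, 6, 7, 11, 18 at positions 1,3,5,7,8.

5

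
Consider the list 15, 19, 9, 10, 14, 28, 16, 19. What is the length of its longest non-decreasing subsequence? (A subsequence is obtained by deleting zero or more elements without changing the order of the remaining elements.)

Let dp[i] be the longest non-decreasing subsequence ending at position i. Then dp = [1, 2, 1, 2, 3, 4, 4, 5].
The maximum is 5; one witness is 9, 10, 14, 16, 19 at positions 3,4,5,7,8.

5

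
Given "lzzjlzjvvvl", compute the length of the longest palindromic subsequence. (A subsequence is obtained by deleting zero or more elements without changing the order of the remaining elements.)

5

Using dp[i][j] = 2 + dp[i+1][j−1] if the ends match, else max(dp[i+1][j], dp[i][j−1]):
dp[1][11] = 5. A witness is lvvvl at positions 1,8,9,10,11.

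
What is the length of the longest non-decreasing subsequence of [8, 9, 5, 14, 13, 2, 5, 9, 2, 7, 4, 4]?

4

Let dp[i] be the longest non-decreasing subsequence ending at position i. Then dp = [1, 2, 1, 3, 3, 1, 2, 3, 2, 3, 3, 4].
The maximum is 4; one witness is 2, 2, 4, 4 at positions 6,9,11,12.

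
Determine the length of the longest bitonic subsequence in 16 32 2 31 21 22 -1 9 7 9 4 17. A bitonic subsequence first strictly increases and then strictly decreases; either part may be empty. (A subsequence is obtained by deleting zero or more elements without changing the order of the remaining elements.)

One longest bitonic subsequence is 16, 32, 31, 22, 9, 7, 4 (positions 1,2,4,6,8,9,11): it rises to 32 then falls. Length 7 is optimal.

7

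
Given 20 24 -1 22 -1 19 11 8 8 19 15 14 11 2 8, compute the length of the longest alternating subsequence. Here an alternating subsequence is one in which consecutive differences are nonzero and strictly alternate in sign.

Track the best alternating length ending on an up-step vs a down-step at each position: up/down = 1/1, 2/1, 1/3, 4/3, 1/5, 6/5, 6/7, 6/7, 6/7, 8/5, 8/9, 8/9, 8/9, 6/9, 10/9.
The maximum over both is 10; one such subsequence is 20, 24, -1, 22, -1, 19, 11, 19, 2, 8.

10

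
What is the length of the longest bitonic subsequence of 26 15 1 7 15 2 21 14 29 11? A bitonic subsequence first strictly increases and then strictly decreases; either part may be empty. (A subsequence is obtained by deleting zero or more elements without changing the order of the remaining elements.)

One longest bitonic subsequence is 1, 7, 15, 21, 14, 11 (positions 3,4,5,7,8,10): it rises to 21 then falls. Length 6 is optimal.

6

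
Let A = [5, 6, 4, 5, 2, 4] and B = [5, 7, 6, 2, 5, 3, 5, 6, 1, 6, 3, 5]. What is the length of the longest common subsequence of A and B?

3

Backtracking the LCS table gives one alignment: 5 (A1,B7) → 6 (A2,B10) → 5 (A4,B12).
So the longest common subsequence has length 3.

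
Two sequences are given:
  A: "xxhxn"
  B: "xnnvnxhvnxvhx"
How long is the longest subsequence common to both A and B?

4

Backtracking the LCS table gives one alignment: x (A1,B6) → x (A2,B10) → h (A3,B12) → x (A4,B13).
So the longest common subsequence has length 4.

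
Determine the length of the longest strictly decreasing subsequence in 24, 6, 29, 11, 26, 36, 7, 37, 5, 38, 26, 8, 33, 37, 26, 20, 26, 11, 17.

5

Let dp[i] be the longest decreasing subsequence ending at position i. Then dp = [1, 2, 1, 2, 2, 1, 3, 1, 4, 1, 2, 3, 2, 2, 3, 4, 3, 5, 5].
The maximum is 5; one witness is 36, 33, 26, 20, 11 at positions 6,13,15,16,18.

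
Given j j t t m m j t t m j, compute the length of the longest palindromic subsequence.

8

One longest palindromic subsequence is jttmmttj (positions 1,3,4,5,6,8,9,11); it reads the same forward and backward, and the interval DP gives dp[1][11] = 8.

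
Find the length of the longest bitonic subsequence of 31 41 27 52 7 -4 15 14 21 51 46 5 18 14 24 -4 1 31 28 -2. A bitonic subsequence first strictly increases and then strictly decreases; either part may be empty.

9

One longest bitonic subsequence is 31, 41, 52, 51, 46, 18, 14, 1, -2 (positions 1,2,4,10,11,13,14,17,20): it rises to 52 then falls. Length 9 is optimal.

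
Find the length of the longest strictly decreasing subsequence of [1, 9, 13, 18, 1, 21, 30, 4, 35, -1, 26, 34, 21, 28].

One longest decreasing subsequence is 9, 1, -1 (positions 2,5,10), of length 3; no longer one exists.

3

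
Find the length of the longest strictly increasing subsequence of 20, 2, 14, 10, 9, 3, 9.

Let dp[i] be the longest increasing subsequence ending at position i. Then dp = [1, 1, 2, 2, 2, 2, 3].
The maximum is 3; one witness is 2, 3, 9 at positions 2,6,7.

3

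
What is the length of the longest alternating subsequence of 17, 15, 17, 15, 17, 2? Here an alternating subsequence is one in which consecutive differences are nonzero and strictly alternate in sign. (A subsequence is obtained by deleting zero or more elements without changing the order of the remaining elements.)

6

Track the best alternating length ending on an up-step vs a down-step at each position: up/down = 1/1, 1/2, 3/1, 1/4, 5/1, 1/6.
The maximum over both is 6; one such subsequence is 17, 15, 17, 15, 17, 2.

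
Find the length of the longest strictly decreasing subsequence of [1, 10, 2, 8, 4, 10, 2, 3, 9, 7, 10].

One longest decreasing subsequence is 10, 8, 4, 2 (positions 2,4,5,7), of length 4; no longer one exists.

4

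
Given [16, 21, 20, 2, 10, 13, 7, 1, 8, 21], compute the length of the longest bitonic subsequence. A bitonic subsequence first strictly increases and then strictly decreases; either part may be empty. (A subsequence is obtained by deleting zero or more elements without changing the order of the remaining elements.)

One longest bitonic subsequence is 16, 21, 20, 13, 7, 1 (positions 1,2,3,6,7,8): it rises to 21 then falls. Length 6 is optimal.

6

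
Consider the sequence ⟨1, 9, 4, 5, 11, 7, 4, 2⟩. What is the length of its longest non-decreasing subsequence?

4

One longest non-decreasing subsequence is 1, 4, 5, 11 (positions 1,3,4,5), of length 4; no longer one exists.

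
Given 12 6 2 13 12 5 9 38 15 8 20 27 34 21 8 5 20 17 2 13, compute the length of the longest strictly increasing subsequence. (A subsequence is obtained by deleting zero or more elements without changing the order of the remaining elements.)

One longest increasing subsequence is 2, 5, 9, 15, 20, 27, 34 (positions 3,6,7,9,11,12,13), of length 7; no longer one exists.

7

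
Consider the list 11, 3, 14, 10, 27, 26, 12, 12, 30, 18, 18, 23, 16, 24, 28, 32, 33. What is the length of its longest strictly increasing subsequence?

9

One longest increasing subsequence is 3, 10, 12, 18, 23, 24, 28, 32, 33 (positions 2,4,7,10,12,14,15,16,17), of length 9; no longer one exists.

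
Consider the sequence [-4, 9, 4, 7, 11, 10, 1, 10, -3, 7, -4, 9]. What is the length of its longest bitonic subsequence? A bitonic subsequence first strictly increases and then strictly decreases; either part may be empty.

Let inc[i] be the LIS ending at i and dec[i] the longest strictly decreasing subsequence starting at i. inc = [1, 2, 2, 3, 4, 4, 2, 4, 2, 3, 1, 4], dec = [1, 5, 4, 4, 5, 4, 3, 3, 2, 2, 1, 1].
max_i inc[i]+dec[i]−1 = 8, with one witness -4, 4, 7, 11, 10, 1, -3, -4.

8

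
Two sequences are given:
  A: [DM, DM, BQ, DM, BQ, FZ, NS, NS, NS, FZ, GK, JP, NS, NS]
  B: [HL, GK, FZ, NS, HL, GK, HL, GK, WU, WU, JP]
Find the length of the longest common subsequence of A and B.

4

A longest common subsequence is FZ, NS, GK, JP (length 4); the LCS DP confirms no longer common subsequence exists.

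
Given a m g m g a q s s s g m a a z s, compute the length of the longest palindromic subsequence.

One longest palindromic subsequence is amgsssgma (positions 1,4,5,8,9,10,11,12,14); it reads the same forward and backward, and the interval DP gives dp[1][16] = 9.

9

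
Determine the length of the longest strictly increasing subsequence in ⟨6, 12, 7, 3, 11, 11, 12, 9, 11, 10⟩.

Let dp[i] be the longest increasing subsequence ending at position i. Then dp = [1, 2, 2, 1, 3, 3, 4, 3, 4, 4].
The maximum is 4; one witness is 6, 7, 11, 12 at positions 1,3,5,7.

4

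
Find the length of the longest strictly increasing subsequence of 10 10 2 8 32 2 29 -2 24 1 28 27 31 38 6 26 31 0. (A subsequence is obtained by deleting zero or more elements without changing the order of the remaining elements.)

Let dp[i] be the longest increasing subsequence ending at position i. Then dp = [1, 1, 1, 2, 3, 1, 3, 1, 3, 2, 4, 4, 5, 6, 3, 4, 5, 2].
The maximum is 6; one witness is 2, 8, 24, 28, 31, 38 at positions 3,4,9,11,13,14.

6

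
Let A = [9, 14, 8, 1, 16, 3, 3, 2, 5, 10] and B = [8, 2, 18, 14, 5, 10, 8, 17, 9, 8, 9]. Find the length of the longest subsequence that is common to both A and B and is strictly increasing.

A longest common strictly increasing subsequence is 2, 5, 10 (length 3); it appears in order in both A and B, and no longer such subsequence exists.

3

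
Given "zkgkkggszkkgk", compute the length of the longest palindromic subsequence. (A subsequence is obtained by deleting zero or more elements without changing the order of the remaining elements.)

10

Using dp[i][j] = 2 + dp[i+1][j−1] if the ends match, else max(dp[i+1][j], dp[i][j−1]):
dp[1][13] = 10. A witness is kgkkggkkgk at positions 2,3,4,5,6,7,10,11,12,13.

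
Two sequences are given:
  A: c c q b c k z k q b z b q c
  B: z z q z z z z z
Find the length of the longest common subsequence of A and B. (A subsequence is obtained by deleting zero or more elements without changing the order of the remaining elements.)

Backtracking the LCS table gives one alignment: q (A3,B3) → z (A7,B7) → z (A11,B8).
So the longest common subsequence has length 3.

3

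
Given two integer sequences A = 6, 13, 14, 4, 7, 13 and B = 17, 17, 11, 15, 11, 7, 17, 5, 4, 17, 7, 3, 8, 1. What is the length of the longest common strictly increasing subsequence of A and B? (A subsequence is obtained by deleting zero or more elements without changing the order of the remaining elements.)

2

For each value that appears in both, track the longest common increasing run ending there.
The best achievable length is 2; one witness is 4, 7 (A-positions 4,5, B-positions 9,11).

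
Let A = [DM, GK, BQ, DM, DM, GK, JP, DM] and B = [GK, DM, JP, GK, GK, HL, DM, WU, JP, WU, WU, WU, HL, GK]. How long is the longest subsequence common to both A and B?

4

A longest common subsequence is DM, GK, DM, GK (length 4); the LCS DP confirms no longer common subsequence exists.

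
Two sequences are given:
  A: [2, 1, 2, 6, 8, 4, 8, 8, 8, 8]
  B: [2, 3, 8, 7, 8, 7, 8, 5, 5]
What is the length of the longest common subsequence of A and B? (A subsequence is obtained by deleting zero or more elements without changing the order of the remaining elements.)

A longest common subsequence is 2, 8, 8, 8 (length 4); the LCS DP confirms no longer common subsequence exists.

4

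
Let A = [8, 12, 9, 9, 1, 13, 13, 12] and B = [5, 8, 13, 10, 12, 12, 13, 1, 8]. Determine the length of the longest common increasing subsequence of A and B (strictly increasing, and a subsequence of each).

3

A longest common strictly increasing subsequence is 8, 12, 13 (length 3); it appears in order in both A and B, and no longer such subsequence exists.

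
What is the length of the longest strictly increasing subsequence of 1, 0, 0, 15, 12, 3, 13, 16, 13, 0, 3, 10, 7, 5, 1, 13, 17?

Let dp[i] be the longest increasing subsequence ending at position i. Then dp = [1, 1, 1, 2, 2, 2, 3, 4, 3, 1, 2, 3, 3, 3, 2, 4, 5].
The maximum is 5; one witness is 1, 12, 13, 16, 17 at positions 1,5,7,8,17.

5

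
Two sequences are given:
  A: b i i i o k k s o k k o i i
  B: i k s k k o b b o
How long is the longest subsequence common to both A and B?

A longest common subsequence is ikskko (length 6); the LCS DP confirms no longer common subsequence exists.

6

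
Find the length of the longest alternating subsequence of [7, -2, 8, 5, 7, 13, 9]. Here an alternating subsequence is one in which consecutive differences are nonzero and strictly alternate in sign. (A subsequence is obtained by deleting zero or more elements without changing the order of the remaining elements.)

6

A longest alternating subsequence is 7, -2, 8, 5, 13, 9 (positions 1,2,3,4,6,7); its 5 consecutive differences strictly alternate in sign, and length 6 is optimal.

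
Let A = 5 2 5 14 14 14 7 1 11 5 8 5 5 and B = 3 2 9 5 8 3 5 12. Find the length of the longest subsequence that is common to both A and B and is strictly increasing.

A longest common strictly increasing subsequence is 2, 5, 8 (length 3); it appears in order in both A and B, and no longer such subsequence exists.

3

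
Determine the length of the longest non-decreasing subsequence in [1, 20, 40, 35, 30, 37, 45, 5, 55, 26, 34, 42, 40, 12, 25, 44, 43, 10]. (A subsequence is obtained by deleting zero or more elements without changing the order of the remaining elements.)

6

Let dp[i] be the longest non-decreasing subsequence ending at position i. Then dp = [1, 2, 3, 3, 3, 4, 5, 2, 6, 3, 4, 5, 5, 3, 4, 6, 6, 3].
The maximum is 6; one witness is 1, 20, 35, 37, 45, 55 at positions 1,2,4,6,7,9.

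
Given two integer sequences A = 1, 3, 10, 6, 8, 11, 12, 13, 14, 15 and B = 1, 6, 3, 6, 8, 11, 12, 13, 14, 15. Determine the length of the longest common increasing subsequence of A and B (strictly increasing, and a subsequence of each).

9

A longest common strictly increasing subsequence is 1, 3, 6, 8, 11, 12, 13, 14, 15 (length 9); it appears in order in both A and B, and no longer such subsequence exists.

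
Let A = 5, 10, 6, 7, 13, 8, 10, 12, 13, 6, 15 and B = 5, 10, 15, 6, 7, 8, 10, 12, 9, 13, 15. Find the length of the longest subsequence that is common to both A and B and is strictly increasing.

A longest common strictly increasing subsequence is 5, 6, 7, 8, 10, 12, 13, 15 (length 8); it appears in order in both A and B, and no longer such subsequence exists.

8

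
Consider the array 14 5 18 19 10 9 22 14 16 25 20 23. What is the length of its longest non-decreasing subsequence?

Let dp[i] be the longest non-decreasing subsequence ending at position i. Then dp = [1, 1, 2, 3, 2, 2, 4, 3, 4, 5, 5, 6].
The maximum is 6; one witness is 5, 10, 14, 16, 20, 23 at positions 2,5,8,9,11,12.

6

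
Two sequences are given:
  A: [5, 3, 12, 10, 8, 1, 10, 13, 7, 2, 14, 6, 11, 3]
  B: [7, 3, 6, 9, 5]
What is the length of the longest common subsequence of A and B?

A longest common subsequence is 3, 6 (length 2); the LCS DP confirms no longer common subsequence exists.

2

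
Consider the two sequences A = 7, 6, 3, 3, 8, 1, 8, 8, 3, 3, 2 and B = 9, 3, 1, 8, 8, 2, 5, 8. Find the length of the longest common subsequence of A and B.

A longest common subsequence is 3, 1, 8, 8, 2 (length 5); the LCS DP confirms no longer common subsequence exists.

5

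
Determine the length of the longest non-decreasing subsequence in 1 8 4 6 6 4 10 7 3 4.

Let dp[i] be the longest non-decreasing subsequence ending at position i. Then dp = [1, 2, 2, 3, 4, 3, 5, 5, 2, 4].
The maximum is 5; one witness is 1, 4, 6, 6, 10 at positions 1,3,4,5,7.

5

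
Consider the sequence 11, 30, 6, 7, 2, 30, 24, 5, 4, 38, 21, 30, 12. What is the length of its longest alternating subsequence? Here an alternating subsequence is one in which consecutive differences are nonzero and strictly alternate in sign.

11

Track the best alternating length ending on an up-step vs a down-step at each position: up/down = 1/1, 2/1, 1/3, 4/3, 1/5, 6/1, 6/7, 6/7, 6/7, 8/1, 8/9, 10/9, 8/11.
The maximum over both is 11; one such subsequence is 11, 30, 6, 7, 2, 30, 24, 38, 21, 30, 12.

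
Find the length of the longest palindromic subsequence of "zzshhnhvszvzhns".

9

One longest palindromic subsequence is snhzvzhns (positions 3,6,7,10,11,12,13,14,15); it reads the same forward and backward, and the interval DP gives dp[1][15] = 9.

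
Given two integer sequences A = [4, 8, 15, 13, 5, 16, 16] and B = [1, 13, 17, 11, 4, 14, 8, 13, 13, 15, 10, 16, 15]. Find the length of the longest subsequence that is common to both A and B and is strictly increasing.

4

For each value that appears in both, track the longest common increasing run ending there.
The best achievable length is 4; one witness is 4, 8, 13, 16 (A-positions 1,2,4,6, B-positions 5,7,8,12).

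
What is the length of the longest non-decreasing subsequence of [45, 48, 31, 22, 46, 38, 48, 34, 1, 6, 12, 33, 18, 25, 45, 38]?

Scanning left to right, the best length ending at each element is: 45→1, 48→2, 31→1, 22→1, 46→2, 38→2, 48→3, 34→2, 1→1, 6→2, 12→3, 33→4, 18→4, 25→5, 45→6, 38→6.
So the longest non-decreasing subsequence has length 6, e.g. 1, 6, 12, 18, 25, 45.

6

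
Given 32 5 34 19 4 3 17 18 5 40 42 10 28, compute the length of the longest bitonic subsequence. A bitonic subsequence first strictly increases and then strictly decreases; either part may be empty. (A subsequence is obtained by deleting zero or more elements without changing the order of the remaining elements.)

One longest bitonic subsequence is 5, 17, 18, 40, 42, 28 (positions 2,7,8,10,11,13): it rises to 42 then falls. Length 6 is optimal.

6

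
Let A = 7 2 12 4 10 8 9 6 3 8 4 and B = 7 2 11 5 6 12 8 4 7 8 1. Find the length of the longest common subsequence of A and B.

A longest common subsequence is 7, 2, 12, 4, 8 (length 5); the LCS DP confirms no longer common subsequence exists.

5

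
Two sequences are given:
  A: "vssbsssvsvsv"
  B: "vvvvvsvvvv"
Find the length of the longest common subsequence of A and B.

5

A longest common subsequence is vsvvv (length 5); the LCS DP confirms no longer common subsequence exists.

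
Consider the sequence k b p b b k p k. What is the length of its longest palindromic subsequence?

6

Using dp[i][j] = 2 + dp[i+1][j−1] if the ends match, else max(dp[i+1][j], dp[i][j−1]):
dp[1][8] = 6. A witness is kpbbpk at positions 1,3,4,5,7,8.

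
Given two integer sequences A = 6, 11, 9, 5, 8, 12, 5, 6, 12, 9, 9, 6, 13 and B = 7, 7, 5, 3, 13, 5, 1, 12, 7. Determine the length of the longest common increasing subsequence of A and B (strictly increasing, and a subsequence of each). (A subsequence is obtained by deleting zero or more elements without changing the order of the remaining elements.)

2

A longest common strictly increasing subsequence is 5, 13 (length 2); it appears in order in both A and B, and no longer such subsequence exists.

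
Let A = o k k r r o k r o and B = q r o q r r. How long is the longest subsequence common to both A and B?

3

A longest common subsequence is orr (length 3); the LCS DP confirms no longer common subsequence exists.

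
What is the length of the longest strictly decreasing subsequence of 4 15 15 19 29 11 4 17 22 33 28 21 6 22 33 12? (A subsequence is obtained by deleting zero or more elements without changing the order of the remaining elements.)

4

Let dp[i] be the longest decreasing subsequence ending at position i. Then dp = [1, 1, 1, 1, 1, 2, 3, 2, 2, 1, 2, 3, 4, 3, 1, 4].
The maximum is 4; one witness is 29, 22, 21, 6 at positions 5,9,12,13.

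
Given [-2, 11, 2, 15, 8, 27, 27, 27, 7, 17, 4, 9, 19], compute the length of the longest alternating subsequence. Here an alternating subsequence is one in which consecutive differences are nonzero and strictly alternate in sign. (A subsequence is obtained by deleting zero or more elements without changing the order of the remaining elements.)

Track the best alternating length ending on an up-step vs a down-step at each position: up/down = 1/1, 2/1, 2/3, 4/1, 4/5, 6/1, 6/1, 6/1, 4/7, 8/7, 4/9, 10/9, 10/7.
The maximum over both is 10; one such subsequence is -2, 11, 2, 15, 8, 27, 7, 17, 4, 9.

10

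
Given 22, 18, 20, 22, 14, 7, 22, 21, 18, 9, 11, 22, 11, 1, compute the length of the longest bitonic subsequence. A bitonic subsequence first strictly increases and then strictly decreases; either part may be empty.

Let inc[i] be the LIS ending at i and dec[i] the longest strictly decreasing subsequence starting at i. inc = [1, 1, 2, 3, 1, 1, 3, 3, 2, 2, 3, 4, 3, 1], dec = [5, 4, 4, 5, 3, 2, 5, 4, 3, 2, 2, 3, 2, 1].
max_i inc[i]+dec[i]−1 = 7, with one witness 18, 20, 22, 21, 18, 11, 1.

7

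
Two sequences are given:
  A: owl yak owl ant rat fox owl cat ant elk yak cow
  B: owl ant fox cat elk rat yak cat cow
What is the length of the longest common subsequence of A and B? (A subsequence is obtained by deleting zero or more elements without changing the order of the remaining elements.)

A longest common subsequence is owl, ant, fox, cat, elk, yak, cow (length 7); the LCS DP confirms no longer common subsequence exists.

7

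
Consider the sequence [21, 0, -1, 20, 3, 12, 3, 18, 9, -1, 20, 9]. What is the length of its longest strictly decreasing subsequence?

5

Let dp[i] be the longest decreasing subsequence ending at position i. Then dp = [1, 2, 3, 2, 3, 3, 4, 3, 4, 5, 2, 4].
The maximum is 5; one witness is 21, 20, 12, 3, -1 at positions 1,4,6,7,10.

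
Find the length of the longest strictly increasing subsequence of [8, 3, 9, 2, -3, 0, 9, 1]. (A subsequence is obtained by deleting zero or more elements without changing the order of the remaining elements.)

3

Let dp[i] be the longest increasing subsequence ending at position i. Then dp = [1, 1, 2, 1, 1, 2, 3, 3].
The maximum is 3; one witness is -3, 0, 9 at positions 5,6,7.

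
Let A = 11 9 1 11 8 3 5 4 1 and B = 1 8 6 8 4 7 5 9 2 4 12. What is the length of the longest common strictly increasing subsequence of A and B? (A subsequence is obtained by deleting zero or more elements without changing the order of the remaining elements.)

A longest common strictly increasing subsequence is 1, 8 (length 2); it appears in order in both A and B, and no longer such subsequence exists.

2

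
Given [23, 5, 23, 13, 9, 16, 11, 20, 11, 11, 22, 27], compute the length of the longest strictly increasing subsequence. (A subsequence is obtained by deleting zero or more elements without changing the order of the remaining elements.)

Scanning left to right, the best length ending at each element is: 23→1, 5→1, 23→2, 13→2, 9→2, 16→3, 11→3, 20→4, 11→3, 11→3, 22→5, 27→6.
So the longest increasing subsequence has length 6, e.g. 5, 13, 16, 20, 22, 27.

6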